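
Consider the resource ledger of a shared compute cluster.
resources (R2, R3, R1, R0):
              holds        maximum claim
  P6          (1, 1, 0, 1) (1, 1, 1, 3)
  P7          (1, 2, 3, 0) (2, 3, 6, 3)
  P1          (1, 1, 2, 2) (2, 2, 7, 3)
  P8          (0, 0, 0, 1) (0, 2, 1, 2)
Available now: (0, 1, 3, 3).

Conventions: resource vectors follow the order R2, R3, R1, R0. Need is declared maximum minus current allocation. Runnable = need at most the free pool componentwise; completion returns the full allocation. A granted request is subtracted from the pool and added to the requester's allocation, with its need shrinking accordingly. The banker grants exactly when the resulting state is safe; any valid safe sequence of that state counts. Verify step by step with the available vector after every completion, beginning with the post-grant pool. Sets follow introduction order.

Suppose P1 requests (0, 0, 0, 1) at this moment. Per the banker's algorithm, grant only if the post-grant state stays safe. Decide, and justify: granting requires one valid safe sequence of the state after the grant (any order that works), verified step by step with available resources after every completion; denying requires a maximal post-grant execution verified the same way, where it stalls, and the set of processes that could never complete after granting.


GRANT: granting preserves safety; a valid post-grant sequence is P6, P7, P1, P8.
Key observation: granting shrinks the pool to (0, 1, 3, 2), yet P6 still fits and the chain goes through.
Verifying the post-grant state step by step:
  pool = (0, 1, 3, 2)
  P6 needs (0, 0, 1, 2) <= (0, 1, 3, 2) -> finishes; pool += (1, 1, 0, 1) = (1, 2, 3, 3)
  P7 needs (1, 1, 3, 3) <= (1, 2, 3, 3) -> finishes; pool += (1, 2, 3, 0) = (2, 4, 6, 3)
  P1 needs (1, 1, 5, 0) <= (2, 4, 6, 3) -> finishes; pool += (1, 1, 2, 3) = (3, 5, 8, 6)
  P8 needs (0, 2, 1, 1) <= (3, 5, 8, 6) -> finishes; pool += (0, 0, 0, 1) = (3, 5, 8, 7)


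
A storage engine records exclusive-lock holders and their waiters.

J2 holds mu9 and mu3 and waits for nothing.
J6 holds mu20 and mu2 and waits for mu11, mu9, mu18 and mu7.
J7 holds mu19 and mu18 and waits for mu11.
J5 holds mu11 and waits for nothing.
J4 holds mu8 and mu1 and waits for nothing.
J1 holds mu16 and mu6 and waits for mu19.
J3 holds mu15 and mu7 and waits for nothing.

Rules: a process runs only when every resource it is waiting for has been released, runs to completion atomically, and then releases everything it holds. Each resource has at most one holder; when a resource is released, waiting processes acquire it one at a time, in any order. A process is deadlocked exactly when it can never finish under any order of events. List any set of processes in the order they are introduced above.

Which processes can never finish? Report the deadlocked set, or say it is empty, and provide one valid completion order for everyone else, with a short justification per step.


Nothing here is deadlocked.
Key observation: the wait graph is acyclic; completion cascades from the unblocked processes through everyone else.
The rest can finish in the order J2, J5, J3, J4, J7, J6, J1.
Check, step by step:
  J2: no waits; runs immediately, freeing mu9 and mu3
  J5: no waits; runs immediately, freeing mu11
  J3: no waits; runs immediately, freeing mu15 and mu7
  J4: no waits; runs immediately, freeing mu8 and mu1
  J7 waits on mu11 — all released -> runs and releases mu19 and mu18
  J6 waits on mu11, mu9, mu18 and mu7 — all released -> runs and releases mu20 and mu2
  J1 waits on mu19 — all released -> runs and releases mu16 and mu6


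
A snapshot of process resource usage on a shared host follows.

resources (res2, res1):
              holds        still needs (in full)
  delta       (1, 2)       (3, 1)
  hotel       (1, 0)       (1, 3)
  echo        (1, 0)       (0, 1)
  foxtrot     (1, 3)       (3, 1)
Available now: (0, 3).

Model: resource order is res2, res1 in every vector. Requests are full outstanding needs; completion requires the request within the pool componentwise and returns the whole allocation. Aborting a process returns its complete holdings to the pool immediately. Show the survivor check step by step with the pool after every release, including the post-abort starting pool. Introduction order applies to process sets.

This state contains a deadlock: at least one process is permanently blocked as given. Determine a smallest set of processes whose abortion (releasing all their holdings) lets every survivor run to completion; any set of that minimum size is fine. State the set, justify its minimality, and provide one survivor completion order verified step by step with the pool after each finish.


Minimum abort set: foxtrot.
Key observation: delta could never have finished before the abort; with (1, 3) returned by foxtrot, it fits at step 3.
No smaller set exists: with zero aborts the deadlock remains.
The survivors complete as hotel, echo, delta. Walking it through (starting from the post-abort pool):
  pool = (1, 6)
  run hotel (needs (1, 3), free (1, 6)); after release of (1, 0) the pool is (2, 6)
  run echo (needs (0, 1), free (2, 6)); after release of (1, 0) the pool is (3, 6)
  run delta (needs (3, 1), free (3, 6)); after release of (1, 2) the pool is (4, 8)


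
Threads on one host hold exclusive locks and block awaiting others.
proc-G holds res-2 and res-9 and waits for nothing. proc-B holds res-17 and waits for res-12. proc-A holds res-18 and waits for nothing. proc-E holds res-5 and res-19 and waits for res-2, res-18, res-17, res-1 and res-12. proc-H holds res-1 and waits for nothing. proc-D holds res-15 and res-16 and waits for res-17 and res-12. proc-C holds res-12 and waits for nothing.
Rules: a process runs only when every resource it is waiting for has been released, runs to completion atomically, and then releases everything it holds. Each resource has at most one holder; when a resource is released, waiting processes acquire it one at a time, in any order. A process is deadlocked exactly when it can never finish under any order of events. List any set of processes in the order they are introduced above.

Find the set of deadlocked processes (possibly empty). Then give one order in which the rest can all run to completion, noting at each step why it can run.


No process is deadlocked.
Key observation: the wait graph is acyclic; completion cascades from the unblocked processes through everyone else.
The rest can finish in the order proc-C, proc-B, proc-H, proc-D, proc-A, proc-G, proc-E.
Check, step by step:
  proc-C waits on nothing -> runs at once and releases res-12
  proc-B waits on res-12 — all released -> runs and releases res-17
  proc-H waits on nothing -> runs at once and releases res-1
  proc-D waits on res-17 and res-12 — all released -> runs and releases res-15 and res-16
  proc-A waits on nothing -> runs at once and releases res-18
  proc-G waits on nothing -> runs at once and releases res-2 and res-9
  proc-E waits on res-2, res-18, res-17, res-1 and res-12 — all released -> runs and releases res-5 and res-19


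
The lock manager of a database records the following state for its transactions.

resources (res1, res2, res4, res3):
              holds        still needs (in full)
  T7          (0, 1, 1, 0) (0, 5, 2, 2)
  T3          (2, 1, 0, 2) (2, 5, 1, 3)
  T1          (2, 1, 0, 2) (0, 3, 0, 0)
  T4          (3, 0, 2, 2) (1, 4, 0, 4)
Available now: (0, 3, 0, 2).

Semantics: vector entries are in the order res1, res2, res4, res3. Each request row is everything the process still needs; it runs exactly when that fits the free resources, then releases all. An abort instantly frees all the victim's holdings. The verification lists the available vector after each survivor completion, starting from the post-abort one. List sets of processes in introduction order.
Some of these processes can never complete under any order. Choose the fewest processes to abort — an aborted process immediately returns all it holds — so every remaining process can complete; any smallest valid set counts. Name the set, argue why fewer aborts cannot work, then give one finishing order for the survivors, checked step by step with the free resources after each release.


The answer: abort T3.
Key observation: T7 could never have finished before the abort; with (2, 1, 0, 2) returned by T3, it fits at step 3.
No smaller set exists: with zero aborts the deadlock remains.
One survivor order: T4, T1, T7. Verifying each step (post-abort pool first):
  pool = (2, 4, 0, 4)
  T4: need (1, 4, 0, 4) fits (2, 4, 0, 4); releases (3, 0, 2, 2), pool now (5, 4, 2, 6)
  T1: need (0, 3, 0, 0) fits (5, 4, 2, 6); releases (2, 1, 0, 2), pool now (7, 5, 2, 8)
  T7: need (0, 5, 2, 2) fits (7, 5, 2, 8); releases (0, 1, 1, 0), pool now (7, 6, 3, 8)


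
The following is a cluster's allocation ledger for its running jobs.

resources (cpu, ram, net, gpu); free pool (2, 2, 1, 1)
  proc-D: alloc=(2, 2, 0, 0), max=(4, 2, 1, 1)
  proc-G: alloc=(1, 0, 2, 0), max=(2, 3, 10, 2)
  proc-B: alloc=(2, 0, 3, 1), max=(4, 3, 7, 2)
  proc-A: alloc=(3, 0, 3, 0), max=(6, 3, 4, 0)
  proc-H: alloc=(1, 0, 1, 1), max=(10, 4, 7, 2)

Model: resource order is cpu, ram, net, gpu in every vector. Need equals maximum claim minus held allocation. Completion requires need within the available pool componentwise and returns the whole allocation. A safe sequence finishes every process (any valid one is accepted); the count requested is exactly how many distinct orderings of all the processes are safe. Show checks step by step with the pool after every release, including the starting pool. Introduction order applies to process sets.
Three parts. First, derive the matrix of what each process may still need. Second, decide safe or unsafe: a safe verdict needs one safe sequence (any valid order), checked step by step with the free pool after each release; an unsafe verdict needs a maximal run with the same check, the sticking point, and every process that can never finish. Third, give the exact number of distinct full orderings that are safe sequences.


(1) Outstanding need per process (order cpu, ram, net, gpu):
  proc-D: (2, 0, 1, 1)
  proc-G: (1, 3, 8, 2)
  proc-B: (2, 3, 4, 1)
  proc-A: (3, 3, 1, 0)
  proc-H: (9, 4, 6, 1)
(2) SAFE — a valid safe sequence is proc-D, proc-A, proc-B, proc-H, proc-G.
Key observation: the order's first zero-slack moment is proc-D ((2, 0, 1, 1) needed, (2, 2, 1, 1) free — a requested resource with nothing to spare).
Verifying each step:
  pool = (2, 2, 1, 1)
  run proc-D (needs (2, 0, 1, 1), free (2, 2, 1, 1)); after release of (2, 2, 0, 0) the pool is (4, 4, 1, 1)
  run proc-A (needs (3, 3, 1, 0), free (4, 4, 1, 1)); after release of (3, 0, 3, 0) the pool is (7, 4, 4, 1)
  run proc-B (needs (2, 3, 4, 1), free (7, 4, 4, 1)); after release of (2, 0, 3, 1) the pool is (9, 4, 7, 2)
  run proc-H (needs (9, 4, 6, 1), free (9, 4, 7, 2)); after release of (1, 0, 1, 1) the pool is (10, 4, 8, 3)
  run proc-G (needs (1, 3, 8, 2), free (10, 4, 8, 3)); after release of (1, 0, 2, 0) the pool is (11, 4, 10, 3)
(3) Exactly 1 of the possible complete orderings is a safe sequence.


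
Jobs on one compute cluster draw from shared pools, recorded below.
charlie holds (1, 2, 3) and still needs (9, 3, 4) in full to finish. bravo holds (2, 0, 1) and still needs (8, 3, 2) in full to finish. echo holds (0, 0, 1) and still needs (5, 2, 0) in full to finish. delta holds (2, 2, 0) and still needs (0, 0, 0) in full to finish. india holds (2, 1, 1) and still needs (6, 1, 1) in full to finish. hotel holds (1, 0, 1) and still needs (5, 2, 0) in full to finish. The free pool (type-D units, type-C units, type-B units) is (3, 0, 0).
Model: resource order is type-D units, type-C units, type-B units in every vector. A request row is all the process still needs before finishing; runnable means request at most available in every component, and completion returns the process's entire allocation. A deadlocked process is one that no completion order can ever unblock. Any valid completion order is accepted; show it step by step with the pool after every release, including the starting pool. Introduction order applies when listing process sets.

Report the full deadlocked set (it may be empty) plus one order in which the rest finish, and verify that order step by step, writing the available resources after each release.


No process is deadlocked.
Key observation: starting with delta, each completion frees enough for the next — no one is permanently blocked.
One completion order for the rest: delta, echo, hotel, india, bravo, charlie. Check, step by step:
  pool = (3, 0, 0)
  run delta (needs (0, 0, 0), free (3, 0, 0)); after release of (2, 2, 0) the pool is (5, 2, 0)
  run echo (needs (5, 2, 0), free (5, 2, 0)); after release of (0, 0, 1) the pool is (5, 2, 1)
  run hotel (needs (5, 2, 0), free (5, 2, 1)); after release of (1, 0, 1) the pool is (6, 2, 2)
  run india (needs (6, 1, 1), free (6, 2, 2)); after release of (2, 1, 1) the pool is (8, 3, 3)
  run bravo (needs (8, 3, 2), free (8, 3, 3)); after release of (2, 0, 1) the pool is (10, 3, 4)
  run charlie (needs (9, 3, 4), free (10, 3, 4)); after release of (1, 2, 3) the pool is (11, 5, 7)


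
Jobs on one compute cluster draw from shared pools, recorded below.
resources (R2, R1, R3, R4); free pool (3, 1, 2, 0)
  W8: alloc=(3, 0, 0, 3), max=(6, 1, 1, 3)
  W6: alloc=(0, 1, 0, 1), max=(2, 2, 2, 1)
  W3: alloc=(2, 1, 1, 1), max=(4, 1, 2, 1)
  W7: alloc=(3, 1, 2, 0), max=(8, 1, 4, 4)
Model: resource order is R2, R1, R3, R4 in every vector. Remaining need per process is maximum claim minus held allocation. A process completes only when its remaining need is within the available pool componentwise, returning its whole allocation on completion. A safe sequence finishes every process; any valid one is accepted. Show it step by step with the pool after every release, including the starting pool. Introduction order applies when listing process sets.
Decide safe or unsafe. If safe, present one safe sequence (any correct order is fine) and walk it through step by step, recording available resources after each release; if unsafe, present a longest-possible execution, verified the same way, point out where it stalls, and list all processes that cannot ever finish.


The state is SAFE; one workable sequence: W8, W6, W7, W3.
Key observation: the order's first zero-slack moment is W8 ((3, 1, 1, 0) needed, (3, 1, 2, 0) free — a requested resource with nothing to spare).
Check, step by step:
  pool = (3, 1, 2, 0)
  W8: need (3, 1, 1, 0) fits (3, 1, 2, 0); releases (3, 0, 0, 3), pool now (6, 1, 2, 3)
  W6: need (2, 1, 2, 0) fits (6, 1, 2, 3); releases (0, 1, 0, 1), pool now (6, 2, 2, 4)
  W7: need (5, 0, 2, 4) fits (6, 2, 2, 4); releases (3, 1, 2, 0), pool now (9, 3, 4, 4)
  W3: need (2, 0, 1, 0) fits (9, 3, 4, 4); releases (2, 1, 1, 1), pool now (11, 4, 5, 5)


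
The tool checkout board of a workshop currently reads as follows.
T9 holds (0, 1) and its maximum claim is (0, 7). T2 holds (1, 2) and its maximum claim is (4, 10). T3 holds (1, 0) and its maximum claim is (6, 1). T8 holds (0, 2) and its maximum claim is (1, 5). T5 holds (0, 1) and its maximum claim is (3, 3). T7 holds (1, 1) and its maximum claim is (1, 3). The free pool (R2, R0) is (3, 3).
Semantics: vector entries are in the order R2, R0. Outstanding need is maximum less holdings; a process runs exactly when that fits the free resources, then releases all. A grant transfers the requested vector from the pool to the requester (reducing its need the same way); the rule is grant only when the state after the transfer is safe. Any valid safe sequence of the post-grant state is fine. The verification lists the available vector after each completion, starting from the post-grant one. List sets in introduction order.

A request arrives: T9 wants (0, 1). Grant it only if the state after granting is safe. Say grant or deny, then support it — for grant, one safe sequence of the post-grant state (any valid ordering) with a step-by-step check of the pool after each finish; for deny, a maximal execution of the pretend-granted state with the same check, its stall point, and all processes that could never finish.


GRANT: granting preserves safety; a valid post-grant sequence is T7, T5, T8, T9, T2, T3.
Key observation: with (3, 2) left after the transfer, T7 can run at once — the state stays safe.
Step-by-step check of the post-grant state:
  pool = (3, 2)
  T7: need (0, 2) fits (3, 2); releases (1, 1), pool now (4, 3)
  T5: need (3, 2) fits (4, 3); releases (0, 1), pool now (4, 4)
  T8: need (1, 3) fits (4, 4); releases (0, 2), pool now (4, 6)
  T9: need (0, 5) fits (4, 6); releases (0, 2), pool now (4, 8)
  T2: need (3, 8) fits (4, 8); releases (1, 2), pool now (5, 10)
  T3: need (5, 1) fits (5, 10); releases (1, 0), pool now (6, 10)


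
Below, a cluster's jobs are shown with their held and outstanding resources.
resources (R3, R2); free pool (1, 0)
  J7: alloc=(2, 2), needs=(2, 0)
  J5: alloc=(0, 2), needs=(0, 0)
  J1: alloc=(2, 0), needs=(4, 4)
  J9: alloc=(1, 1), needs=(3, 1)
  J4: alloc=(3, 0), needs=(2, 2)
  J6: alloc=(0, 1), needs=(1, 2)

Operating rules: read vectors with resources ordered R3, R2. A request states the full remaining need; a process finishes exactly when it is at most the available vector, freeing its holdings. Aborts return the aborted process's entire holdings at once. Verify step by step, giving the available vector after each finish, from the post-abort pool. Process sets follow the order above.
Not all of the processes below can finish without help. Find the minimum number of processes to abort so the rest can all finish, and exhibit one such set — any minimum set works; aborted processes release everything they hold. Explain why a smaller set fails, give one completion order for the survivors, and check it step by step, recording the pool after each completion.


Abort J1.
Key observation: aborting J1 returns (2, 0), and J7 — hopeless before — runs at step 1 with the returned capacity in the pool.
Minimality: the empty abort set fails — the state is deadlocked as it stands.
One survivor order: J7, J9, J5, J4, J6. Check, step by step (post-abort pool first):
  pool = (3, 0)
  J7 needs (2, 0) <= (3, 0) -> finishes; pool += (2, 2) = (5, 2)
  J9 needs (3, 1) <= (5, 2) -> finishes; pool += (1, 1) = (6, 3)
  J5 needs (0, 0) <= (6, 3) -> finishes; pool += (0, 2) = (6, 5)
  J4 needs (2, 2) <= (6, 5) -> finishes; pool += (3, 0) = (9, 5)
  J6 needs (1, 2) <= (9, 5) -> finishes; pool += (0, 1) = (9, 6)


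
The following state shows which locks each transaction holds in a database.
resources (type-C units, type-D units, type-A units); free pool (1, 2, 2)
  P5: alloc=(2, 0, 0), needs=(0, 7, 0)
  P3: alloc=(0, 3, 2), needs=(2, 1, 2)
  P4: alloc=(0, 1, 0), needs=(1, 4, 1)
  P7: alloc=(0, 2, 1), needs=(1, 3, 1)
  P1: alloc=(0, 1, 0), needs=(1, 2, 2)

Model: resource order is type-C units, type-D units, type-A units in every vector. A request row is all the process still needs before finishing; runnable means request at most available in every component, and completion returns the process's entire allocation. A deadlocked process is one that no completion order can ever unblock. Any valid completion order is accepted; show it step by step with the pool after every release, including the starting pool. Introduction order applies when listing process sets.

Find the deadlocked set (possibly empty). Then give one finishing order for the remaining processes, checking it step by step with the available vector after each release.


Deadlocked: P5 and P3.
Key observation: after P1, P7, P4 the pool peaks at (1, 6, 3), and each blocked process is short somewhere: P5 on type-D units; P3 on type-C units.
One completion order for the rest: P1, P7, P4. Verifying each step:
  pool = (1, 2, 2)
  P1: need (1, 2, 2) fits (1, 2, 2); releases (0, 1, 0), pool now (1, 3, 2)
  P7: need (1, 3, 1) fits (1, 3, 2); releases (0, 2, 1), pool now (1, 5, 3)
  P4: need (1, 4, 1) fits (1, 5, 3); releases (0, 1, 0), pool now (1, 6, 3)
The blocked processes can never fit:
  blocked: P5 wants (0, 7, 0), pool (1, 6, 3) — not enough type-D units
  blocked: P3 wants (2, 1, 2), pool (1, 6, 3) — not enough type-C units


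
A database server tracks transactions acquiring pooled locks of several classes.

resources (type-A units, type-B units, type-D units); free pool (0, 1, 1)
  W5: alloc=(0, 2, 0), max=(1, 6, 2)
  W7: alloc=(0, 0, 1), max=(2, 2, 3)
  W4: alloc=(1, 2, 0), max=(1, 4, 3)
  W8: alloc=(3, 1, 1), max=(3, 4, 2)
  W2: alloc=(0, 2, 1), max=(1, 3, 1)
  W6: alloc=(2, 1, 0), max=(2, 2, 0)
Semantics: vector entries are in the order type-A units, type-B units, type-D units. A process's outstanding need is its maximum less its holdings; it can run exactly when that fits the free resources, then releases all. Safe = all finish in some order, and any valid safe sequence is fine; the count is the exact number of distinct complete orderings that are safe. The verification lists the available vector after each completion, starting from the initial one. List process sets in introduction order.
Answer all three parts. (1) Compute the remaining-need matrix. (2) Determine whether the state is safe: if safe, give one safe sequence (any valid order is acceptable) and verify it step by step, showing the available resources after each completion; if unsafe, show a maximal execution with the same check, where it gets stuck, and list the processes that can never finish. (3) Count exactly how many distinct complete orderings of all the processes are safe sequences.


(1) Remaining need (order type-A units, type-B units, type-D units):
  W5: (1, 4, 2)
  W7: (2, 2, 2)
  W4: (0, 2, 3)
  W8: (0, 3, 1)
  W2: (1, 1, 0)
  W6: (0, 1, 0)
(2) SAFE — a valid safe sequence is W6, W2, W7, W8, W5, W4.
Key observation: W6 is the earliest step where a requested resource binds exactly: need (0, 1, 0), pool (0, 1, 1) at its turn.
Step-by-step check:
  pool = (0, 1, 1)
  run W6 (needs (0, 1, 0), free (0, 1, 1)); after release of (2, 1, 0) the pool is (2, 2, 1)
  run W2 (needs (1, 1, 0), free (2, 2, 1)); after release of (0, 2, 1) the pool is (2, 4, 2)
  run W7 (needs (2, 2, 2), free (2, 4, 2)); after release of (0, 0, 1) the pool is (2, 4, 3)
  run W8 (needs (0, 3, 1), free (2, 4, 3)); after release of (3, 1, 1) the pool is (5, 5, 4)
  run W5 (needs (1, 4, 2), free (5, 5, 4)); after release of (0, 2, 0) the pool is (5, 7, 4)
  run W4 (needs (0, 2, 3), free (5, 7, 4)); after release of (1, 2, 0) the pool is (6, 9, 4)
(3) The exact count: 16 of the possible complete orderings are safe sequences.


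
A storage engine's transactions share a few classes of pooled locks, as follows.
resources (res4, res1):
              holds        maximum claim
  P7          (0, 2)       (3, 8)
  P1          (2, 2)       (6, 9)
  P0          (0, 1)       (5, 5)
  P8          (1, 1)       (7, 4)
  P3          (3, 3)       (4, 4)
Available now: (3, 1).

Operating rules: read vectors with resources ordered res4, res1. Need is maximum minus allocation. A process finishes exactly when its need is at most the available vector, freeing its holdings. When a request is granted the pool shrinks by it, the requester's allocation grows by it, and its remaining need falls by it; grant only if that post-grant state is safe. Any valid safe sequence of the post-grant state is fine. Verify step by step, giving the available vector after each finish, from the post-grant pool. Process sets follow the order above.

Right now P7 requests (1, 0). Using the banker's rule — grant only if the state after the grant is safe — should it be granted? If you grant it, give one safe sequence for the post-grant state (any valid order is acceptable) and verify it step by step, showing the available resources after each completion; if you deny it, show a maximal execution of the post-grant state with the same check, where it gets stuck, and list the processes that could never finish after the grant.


DENY: after the grant no complete ordering would exist.
Key observation: after P3, P0 the pool peaks at (5, 5), and each blocked process is short somewhere: P7 on res1; P1 on res1; P8 on res4.
Pretend the grant happened; the run P3, P0 goes as far as possible. Check, step by step:
  pool = (2, 1)
  P3: need (1, 1) fits (2, 1); releases (3, 3), pool now (5, 4)
  P0: need (5, 4) fits (5, 4); releases (0, 1), pool now (5, 5)
  blocked: P7 wants (2, 6), pool (5, 5) — not enough res1
  blocked: P1 wants (4, 7), pool (5, 5) — not enough res1
  blocked: P8 wants (6, 3), pool (5, 5) — not enough res4
Post-grant, the permanently blocked set is P7, P1 and P8.


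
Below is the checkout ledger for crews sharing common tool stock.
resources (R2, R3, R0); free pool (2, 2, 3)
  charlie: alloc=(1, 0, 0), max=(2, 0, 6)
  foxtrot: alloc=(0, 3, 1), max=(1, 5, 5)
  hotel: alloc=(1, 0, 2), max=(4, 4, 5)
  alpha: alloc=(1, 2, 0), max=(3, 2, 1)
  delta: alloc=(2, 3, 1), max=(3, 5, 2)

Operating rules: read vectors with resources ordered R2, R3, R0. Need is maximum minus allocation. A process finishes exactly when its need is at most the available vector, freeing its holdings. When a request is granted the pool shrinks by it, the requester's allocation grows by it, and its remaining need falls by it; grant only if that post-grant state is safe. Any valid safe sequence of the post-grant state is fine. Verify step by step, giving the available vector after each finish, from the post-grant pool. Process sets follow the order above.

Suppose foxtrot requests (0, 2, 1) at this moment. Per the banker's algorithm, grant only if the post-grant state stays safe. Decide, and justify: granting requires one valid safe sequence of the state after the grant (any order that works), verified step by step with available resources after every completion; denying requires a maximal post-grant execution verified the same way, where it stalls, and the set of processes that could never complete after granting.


GRANT. The post-grant state is safe; one safe sequence: alpha, delta, foxtrot, hotel, charlie.
Key observation: the grant leaves (2, 0, 2) free — enough for alpha, whose release restarts the cascade.
Check on the post-grant state, step by step:
  pool = (2, 0, 2)
  alpha needs (2, 0, 1) <= (2, 0, 2) -> finishes; pool += (1, 2, 0) = (3, 2, 2)
  delta needs (1, 2, 1) <= (3, 2, 2) -> finishes; pool += (2, 3, 1) = (5, 5, 3)
  foxtrot needs (1, 0, 3) <= (5, 5, 3) -> finishes; pool += (0, 5, 2) = (5, 10, 5)
  hotel needs (3, 4, 3) <= (5, 10, 5) -> finishes; pool += (1, 0, 2) = (6, 10, 7)
  charlie needs (1, 0, 6) <= (6, 10, 7) -> finishes; pool += (1, 0, 0) = (7, 10, 7)


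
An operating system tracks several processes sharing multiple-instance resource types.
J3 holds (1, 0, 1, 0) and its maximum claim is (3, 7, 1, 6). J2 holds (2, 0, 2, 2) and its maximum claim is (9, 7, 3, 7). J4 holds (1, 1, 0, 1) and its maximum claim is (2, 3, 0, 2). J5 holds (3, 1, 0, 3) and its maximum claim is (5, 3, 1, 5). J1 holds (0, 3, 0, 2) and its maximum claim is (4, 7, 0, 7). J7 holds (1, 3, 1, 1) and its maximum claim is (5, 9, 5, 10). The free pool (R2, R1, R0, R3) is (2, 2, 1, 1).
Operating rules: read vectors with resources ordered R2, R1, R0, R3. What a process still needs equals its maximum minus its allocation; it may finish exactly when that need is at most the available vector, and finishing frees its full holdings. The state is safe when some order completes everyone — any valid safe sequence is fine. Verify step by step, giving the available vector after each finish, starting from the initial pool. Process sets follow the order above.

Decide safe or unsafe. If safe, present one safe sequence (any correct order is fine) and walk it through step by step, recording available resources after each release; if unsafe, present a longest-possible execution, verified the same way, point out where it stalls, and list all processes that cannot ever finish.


SAFE. One safe sequence: J4, J5, J1, J3, J2, J7.
Key observation: reading the order forward, J4 is the first process whose need (1, 2, 0, 1) meets the free pool (2, 2, 1, 1) exactly on a resource it requests.
Verifying each step:
  pool = (2, 2, 1, 1)
  J4: need (1, 2, 0, 1) fits (2, 2, 1, 1); releases (1, 1, 0, 1), pool now (3, 3, 1, 2)
  J5: need (2, 2, 1, 2) fits (3, 3, 1, 2); releases (3, 1, 0, 3), pool now (6, 4, 1, 5)
  J1: need (4, 4, 0, 5) fits (6, 4, 1, 5); releases (0, 3, 0, 2), pool now (6, 7, 1, 7)
  J3: need (2, 7, 0, 6) fits (6, 7, 1, 7); releases (1, 0, 1, 0), pool now (7, 7, 2, 7)
  J2: need (7, 7, 1, 5) fits (7, 7, 2, 7); releases (2, 0, 2, 2), pool now (9, 7, 4, 9)
  J7: need (4, 6, 4, 9) fits (9, 7, 4, 9); releases (1, 3, 1, 1), pool now (10, 10, 5, 10)


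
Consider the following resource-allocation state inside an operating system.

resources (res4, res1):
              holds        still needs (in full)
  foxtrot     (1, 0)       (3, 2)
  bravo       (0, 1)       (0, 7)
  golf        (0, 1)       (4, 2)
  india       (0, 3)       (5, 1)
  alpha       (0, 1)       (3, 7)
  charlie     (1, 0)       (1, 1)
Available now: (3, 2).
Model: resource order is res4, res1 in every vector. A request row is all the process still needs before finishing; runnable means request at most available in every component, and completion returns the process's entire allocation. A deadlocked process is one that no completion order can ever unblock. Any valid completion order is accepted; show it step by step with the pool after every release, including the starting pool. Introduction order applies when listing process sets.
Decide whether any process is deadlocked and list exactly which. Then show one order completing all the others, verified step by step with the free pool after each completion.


Deadlocked set: bravo and alpha.
Key observation: charlie, foxtrot, india, golf can finish, but then (5, 6) is all there is, and the blocked group's res1 demands exceed it.
One completion order for the rest: charlie, foxtrot, india, golf. Walking it through:
  pool = (3, 2)
  charlie needs (1, 1) <= (3, 2) -> finishes; pool += (1, 0) = (4, 2)
  foxtrot needs (3, 2) <= (4, 2) -> finishes; pool += (1, 0) = (5, 2)
  india needs (5, 1) <= (5, 2) -> finishes; pool += (0, 3) = (5, 5)
  golf needs (4, 2) <= (5, 5) -> finishes; pool += (0, 1) = (5, 6)
The stuck group stays short no matter what:
  bravo cannot run: need (0, 7) vs free (5, 6) (insufficient res1)
  alpha cannot run: need (3, 7) vs free (5, 6) (insufficient res1)


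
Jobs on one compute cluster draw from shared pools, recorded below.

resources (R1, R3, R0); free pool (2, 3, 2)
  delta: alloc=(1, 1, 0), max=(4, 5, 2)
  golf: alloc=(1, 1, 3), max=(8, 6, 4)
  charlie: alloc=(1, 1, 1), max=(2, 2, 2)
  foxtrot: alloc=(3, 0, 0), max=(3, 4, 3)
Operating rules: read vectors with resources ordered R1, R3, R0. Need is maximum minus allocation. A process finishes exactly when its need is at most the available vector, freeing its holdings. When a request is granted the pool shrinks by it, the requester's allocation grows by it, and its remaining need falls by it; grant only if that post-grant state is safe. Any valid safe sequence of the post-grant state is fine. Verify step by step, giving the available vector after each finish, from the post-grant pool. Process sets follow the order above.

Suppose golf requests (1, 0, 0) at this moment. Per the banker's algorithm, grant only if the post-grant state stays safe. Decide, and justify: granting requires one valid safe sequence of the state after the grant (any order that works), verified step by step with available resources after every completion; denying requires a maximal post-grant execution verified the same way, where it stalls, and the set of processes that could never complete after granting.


GRANT: granting preserves safety; a valid post-grant sequence is charlie, foxtrot, delta, golf.
Key observation: the transfer keeps a workable pool ((1, 3, 2)); charlie starts the safe sequence.
Verifying the post-grant state step by step:
  pool = (1, 3, 2)
  charlie: need (1, 1, 1) fits (1, 3, 2); releases (1, 1, 1), pool now (2, 4, 3)
  foxtrot: need (0, 4, 3) fits (2, 4, 3); releases (3, 0, 0), pool now (5, 4, 3)
  delta: need (3, 4, 2) fits (5, 4, 3); releases (1, 1, 0), pool now (6, 5, 3)
  golf: need (6, 5, 1) fits (6, 5, 3); releases (2, 1, 3), pool now (8, 6, 6)


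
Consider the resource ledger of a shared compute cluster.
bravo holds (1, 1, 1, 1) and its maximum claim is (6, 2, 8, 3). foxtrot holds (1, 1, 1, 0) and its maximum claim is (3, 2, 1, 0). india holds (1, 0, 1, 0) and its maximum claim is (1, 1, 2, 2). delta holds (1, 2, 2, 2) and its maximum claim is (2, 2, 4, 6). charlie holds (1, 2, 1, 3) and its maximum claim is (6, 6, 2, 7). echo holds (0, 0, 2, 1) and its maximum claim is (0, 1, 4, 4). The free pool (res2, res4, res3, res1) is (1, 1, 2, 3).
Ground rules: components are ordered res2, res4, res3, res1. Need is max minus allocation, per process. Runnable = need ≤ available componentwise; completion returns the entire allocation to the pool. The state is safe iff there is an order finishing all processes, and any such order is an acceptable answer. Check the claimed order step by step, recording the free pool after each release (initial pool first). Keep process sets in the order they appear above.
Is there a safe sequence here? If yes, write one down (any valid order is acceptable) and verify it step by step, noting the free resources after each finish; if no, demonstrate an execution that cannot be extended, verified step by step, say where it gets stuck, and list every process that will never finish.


The state is UNSAFE.
Key observation: no order helps: past echo, delta, foxtrot, india, the free pool tops out at (4, 4, 8, 6), below what each blocked process needs in res2.
A maximal execution: echo, delta, foxtrot, india — then nothing else fits. Walking it through:
  pool = (1, 1, 2, 3)
  echo: need (0, 1, 2, 3) fits (1, 1, 2, 3); releases (0, 0, 2, 1), pool now (1, 1, 4, 4)
  delta: need (1, 0, 2, 4) fits (1, 1, 4, 4); releases (1, 2, 2, 2), pool now (2, 3, 6, 6)
  foxtrot: need (2, 1, 0, 0) fits (2, 3, 6, 6); releases (1, 1, 1, 0), pool now (3, 4, 7, 6)
  india: need (0, 1, 1, 2) fits (3, 4, 7, 6); releases (1, 0, 1, 0), pool now (4, 4, 8, 6)
  bravo still needs (5, 1, 7, 2) but only (4, 4, 8, 6) is free — short on res2
  charlie still needs (5, 4, 1, 4) but only (4, 4, 8, 6) is free — short on res2
Never able to finish: bravo and charlie.


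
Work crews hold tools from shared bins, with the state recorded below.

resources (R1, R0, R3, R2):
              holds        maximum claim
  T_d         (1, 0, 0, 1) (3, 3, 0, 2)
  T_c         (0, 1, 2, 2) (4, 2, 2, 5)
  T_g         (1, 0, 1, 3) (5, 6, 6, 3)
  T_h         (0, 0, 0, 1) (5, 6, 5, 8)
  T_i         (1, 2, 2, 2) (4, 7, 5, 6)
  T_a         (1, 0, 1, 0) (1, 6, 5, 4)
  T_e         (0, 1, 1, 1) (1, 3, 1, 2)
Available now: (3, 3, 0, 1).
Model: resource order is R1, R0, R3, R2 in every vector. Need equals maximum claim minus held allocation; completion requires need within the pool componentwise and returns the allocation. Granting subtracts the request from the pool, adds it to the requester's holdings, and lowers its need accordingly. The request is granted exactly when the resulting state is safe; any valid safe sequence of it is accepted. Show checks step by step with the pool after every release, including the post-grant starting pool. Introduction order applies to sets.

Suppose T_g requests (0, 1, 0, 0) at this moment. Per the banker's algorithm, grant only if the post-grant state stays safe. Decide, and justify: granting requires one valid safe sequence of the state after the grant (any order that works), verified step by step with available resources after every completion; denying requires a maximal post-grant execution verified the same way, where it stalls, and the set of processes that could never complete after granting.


DENY. Granting would leave the state unsafe.
Key observation: even finishing T_e, T_d, T_c leaves just (4, 4, 3, 5) free — too little R0 for any of the remaining processes.
After a pretend grant, a maximal execution: T_e, T_d, T_c — then nothing else fits. Step-by-step check:
  pool = (3, 2, 0, 1)
  run T_e (needs (1, 2, 0, 1), free (3, 2, 0, 1)); after release of (0, 1, 1, 1) the pool is (3, 3, 1, 2)
  run T_d (needs (2, 3, 0, 1), free (3, 3, 1, 2)); after release of (1, 0, 0, 1) the pool is (4, 3, 1, 3)
  run T_c (needs (4, 1, 0, 3), free (4, 3, 1, 3)); after release of (0, 1, 2, 2) the pool is (4, 4, 3, 5)
  blocked: T_g wants (4, 5, 5, 0), pool (4, 4, 3, 5) — not enough R0 and R3
  blocked: T_h wants (5, 6, 5, 7), pool (4, 4, 3, 5) — not enough R1, R0, R3 and R2
  blocked: T_i wants (3, 5, 3, 4), pool (4, 4, 3, 5) — not enough R0
  blocked: T_a wants (0, 6, 4, 4), pool (4, 4, 3, 5) — not enough R0 and R3
Had the request been granted, T_g, T_h, T_i and T_a could never finish.


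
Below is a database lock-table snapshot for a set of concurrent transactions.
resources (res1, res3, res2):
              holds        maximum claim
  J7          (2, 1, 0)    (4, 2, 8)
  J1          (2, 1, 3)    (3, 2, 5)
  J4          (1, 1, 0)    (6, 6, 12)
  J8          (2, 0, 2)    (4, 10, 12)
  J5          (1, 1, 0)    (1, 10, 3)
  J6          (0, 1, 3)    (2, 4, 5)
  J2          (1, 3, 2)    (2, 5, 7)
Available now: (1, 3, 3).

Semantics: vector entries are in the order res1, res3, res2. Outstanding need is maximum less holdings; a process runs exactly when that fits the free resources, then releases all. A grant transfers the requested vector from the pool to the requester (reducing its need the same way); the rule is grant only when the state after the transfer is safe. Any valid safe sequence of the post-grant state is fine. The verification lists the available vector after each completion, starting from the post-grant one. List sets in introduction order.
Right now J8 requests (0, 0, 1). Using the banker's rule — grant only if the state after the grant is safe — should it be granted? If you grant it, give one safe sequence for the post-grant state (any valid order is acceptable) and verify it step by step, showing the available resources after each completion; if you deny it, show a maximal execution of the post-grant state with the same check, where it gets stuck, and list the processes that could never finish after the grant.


GRANT: granting preserves safety; a valid post-grant sequence is J1, J6, J2, J7, J5, J8, J4.
Key observation: after the grant the pool drops to (1, 3, 2), which still lets J1 finish first and unwind the rest.
Step-by-step check of the post-grant state:
  pool = (1, 3, 2)
  run J1 (needs (1, 1, 2), free (1, 3, 2)); after release of (2, 1, 3) the pool is (3, 4, 5)
  run J6 (needs (2, 3, 2), free (3, 4, 5)); after release of (0, 1, 3) the pool is (3, 5, 8)
  run J2 (needs (1, 2, 5), free (3, 5, 8)); after release of (1, 3, 2) the pool is (4, 8, 10)
  run J7 (needs (2, 1, 8), free (4, 8, 10)); after release of (2, 1, 0) the pool is (6, 9, 10)
  run J5 (needs (0, 9, 3), free (6, 9, 10)); after release of (1, 1, 0) the pool is (7, 10, 10)
  run J8 (needs (2, 10, 9), free (7, 10, 10)); after release of (2, 0, 3) the pool is (9, 10, 13)
  run J4 (needs (5, 5, 12), free (9, 10, 13)); after release of (1, 1, 0) the pool is (10, 11, 13)


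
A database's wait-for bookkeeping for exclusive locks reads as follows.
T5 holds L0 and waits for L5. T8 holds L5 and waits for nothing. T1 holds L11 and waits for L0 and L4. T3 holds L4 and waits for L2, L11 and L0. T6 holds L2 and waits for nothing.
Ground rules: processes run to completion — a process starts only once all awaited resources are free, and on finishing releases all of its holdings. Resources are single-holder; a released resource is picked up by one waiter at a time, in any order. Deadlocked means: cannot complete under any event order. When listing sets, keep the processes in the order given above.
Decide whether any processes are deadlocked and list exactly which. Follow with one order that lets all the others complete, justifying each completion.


Deadlocked: T1 and T3.
Key observation: T1 -> T3 -> T1 is a circular wait — nothing in it can go first; no other process is dragged down with it.
One completion order for the rest: T6, T8, T5.
Check, step by step:
  T6: no waits; runs immediately, freeing L2
  T8: no waits; runs immediately, freeing L5
  run T5 (all its waits — L5 — are resolved); releases L0
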